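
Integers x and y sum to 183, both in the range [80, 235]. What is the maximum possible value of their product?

With x + y fixed, xy peaks when the two are closest together.
Taking x = 91 and y = 92 (both in [80, 235]) gives xy = 8372.

8372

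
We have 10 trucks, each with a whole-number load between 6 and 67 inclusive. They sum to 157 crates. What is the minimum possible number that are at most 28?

If only k of them are at most 28, the other 10 − k are at least 29, so the total is at least (10 − k)·29 + k·6.
This is ≤ 157, so (10 − k)·29 + 6k ≤ 157, which gives k ≥ 6.
Exactly 6 works: 6 values at 6 and 4 at 29 total 152; raise one of the low values by 5 (still ≤ 28) to hit 157.

6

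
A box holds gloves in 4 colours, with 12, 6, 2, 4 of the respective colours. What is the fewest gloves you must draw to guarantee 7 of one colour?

In the worst case you take as many as possible of each colour without reaching 7: 6 + 6 + 2 + 4 = 18.
The next one must give 7 of some colour, so 18 + 1 = 19.

19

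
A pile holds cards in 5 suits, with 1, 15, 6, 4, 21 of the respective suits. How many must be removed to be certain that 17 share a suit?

In the worst case you take as many as possible of each suit without reaching 17: 1 + 15 + 6 + 4 + 16 = 42.
The next one must give 17 of some suit, so 42 + 1 = 43.

43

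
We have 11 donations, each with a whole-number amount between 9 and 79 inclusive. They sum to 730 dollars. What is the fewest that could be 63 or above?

3

Each value short of 63 is at most 62, costing at least 79 − 62 = 17 against the maximum total of 869.
We can afford to lose at most 869 − 730 = 139, so at most ⌊139/17⌋ = 8 fall short, and at least 3 are ≥ 63.
Exactly 3 works: 3 values at 79 and 8 at 62 total 733; lower one of the high values by 3 (still ≥ 63) to hit 730.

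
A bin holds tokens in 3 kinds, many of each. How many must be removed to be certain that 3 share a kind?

In the worst case you draw 2 of each of the 3 kinds: 3 × 2 = 6.
One more forces 3 of some kind, so 6 + 1 = 7.

7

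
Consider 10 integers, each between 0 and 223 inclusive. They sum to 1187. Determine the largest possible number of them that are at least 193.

Suppose k of them are at least 193. Those contribute at least 193 each and the other 10 − k at least 0 each.
So the total is at least 193k + 0(10 − k) = 0 + 193k. This must be ≤ 1187, giving k ≤ 6.
k = 6 is achieved by 6 values at 193 and 4 at 0, total 1158; add 29 to one value (staying below 193) to reach 1187.

6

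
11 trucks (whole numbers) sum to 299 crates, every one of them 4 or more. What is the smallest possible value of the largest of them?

28

The 11 values sum to 299, so their maximum is at least ⌈299/11⌉ = 28.
Achievable: 2 of them at 28 and 9 at 27 total 299.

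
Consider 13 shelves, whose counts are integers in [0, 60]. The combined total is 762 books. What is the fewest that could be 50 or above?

12

Each value short of 50 is at most 49, costing at least 60 − 49 = 11 against the maximum total of 780.
We can afford to lose at most 780 − 762 = 18, so at most ⌊18/11⌋ = 1 fall short, and at least 12 are ≥ 50.
Exactly 12 works: 12 values at 60 and 1 at 49 total 769; lower one of the high values by 7 (still ≥ 50) to hit 762.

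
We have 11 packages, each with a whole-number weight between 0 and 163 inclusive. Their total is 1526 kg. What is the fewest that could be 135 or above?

Suppose at most 11 − j of them reach 135; then j values are ≤ 134 and the rest ≤ 163.
The total is then ≤ 134·j + 163·(11 − j) = 1793 − 29j. For this to be ≥ 1526 we need j ≤ 9, so at least 11 − 9 = 2 must reach 135.
Exactly 2 works: 2 values at 163 and 9 at 134 total 1532; lower one of the high values by 6 (still ≥ 135) to hit 1526.

2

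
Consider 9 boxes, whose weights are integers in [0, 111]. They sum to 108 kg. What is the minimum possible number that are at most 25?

Let j be the number exceeding 25. Then the total is ≥ 26·j + 0·(9 − j) = 0 + 26j.
So 26j ≤ 108 and j ≤ 4; hence at least 9 − 4 = 5 are ≤ 25.
Exactly 5 works: 5 values at 0 and 4 at 26 total 104; raise one of the low values by 4 (still ≤ 25) to hit 108.

5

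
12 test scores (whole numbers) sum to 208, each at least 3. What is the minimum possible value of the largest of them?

18

The average is 208/12 > 17, so not all 12 can be 17 or less; the largest is ≥ 18.
Taking 8 copies of 17 and 4 copies of 18 gives exactly 208, so 18 is attained.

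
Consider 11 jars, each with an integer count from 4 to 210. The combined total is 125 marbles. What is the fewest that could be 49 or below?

10

If only k of them are at most 49, the other 11 − k are at least 50, so the total is at least (11 − k)·50 + k·4.
This is ≤ 125, so (11 − k)·50 + 4k ≤ 125, which gives k ≥ 10.
Exactly 10 works: 10 values at 4 and 1 at 50 total 90; raise one of the low values by 35 (still ≤ 49) to hit 125.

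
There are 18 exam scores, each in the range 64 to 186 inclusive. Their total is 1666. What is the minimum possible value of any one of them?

To make one score as small as possible, make the other 17 as large as possible.
The other 17 can take up 17 × 186 = 3162 ≥ 1666 − 64, so one score can sit at its floor of 64.
Achievable: one at 64 and the other 17 totalling 1602, which fits since 17 × 64 ≤ 1602 ≤ 17 × 186.

64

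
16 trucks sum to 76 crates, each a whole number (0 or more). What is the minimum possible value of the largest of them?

5

The 16 values sum to 76, so their maximum is at least ⌈76/16⌉ = 5.
Equality holds with 12 values of 5 and 4 values of 4.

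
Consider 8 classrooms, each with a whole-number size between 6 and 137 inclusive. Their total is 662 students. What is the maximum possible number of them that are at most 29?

4

Suppose k of them are at most 29. Those contribute at most 29 each and the rest at most 137 each.
So the total is at most 29k + 137(8 − k) = 1096 − 108k. This must still be ≥ 662, so k ≤ 4.
k = 4 is achieved by 4 values at 29 and 4 at 137, total 664; lower one of the 137's by 2 (still > 29) to reach 662.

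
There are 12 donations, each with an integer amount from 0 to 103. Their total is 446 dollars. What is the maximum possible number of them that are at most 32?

11

Each value at 32 or below falls at least 103 − 32 = 71 short of the ceiling 103.
The ceiling total is 12 × 103 = 1236, and we need 446, so at most ⌊(1236 − 446)/71⌋ = 11 can be that low.
k = 11 is achieved by 11 values at 32 and 1 at 103, total 455; lower one of the 103's by 9 (still > 32) to reach 446.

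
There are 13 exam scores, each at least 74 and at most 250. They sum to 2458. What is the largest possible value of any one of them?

250

Maximizing one value means minimizing the remaining 12.
The other 12 contribute at least 12 × 74 = 888, leaving at most 2458 − 888 = 1570.
But each score is capped at 250, so the maximum is 250.
Achievable: one at 250 and the other 12 totalling 2208, which fits since 12 × 74 ≤ 2208 ≤ 12 × 250.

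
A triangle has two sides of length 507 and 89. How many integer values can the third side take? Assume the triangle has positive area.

177

The triangle inequality gives |507 − 89| < c < 507 + 89, i.e. 418 < c < 596.
So c can be any integer from 419 to 595: 177 values.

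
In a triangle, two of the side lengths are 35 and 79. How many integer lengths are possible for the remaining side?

The triangle inequality gives |35 − 79| < c < 35 + 79, i.e. 44 < c < 114.
So c can be any integer from 45 to 113: 69 values.

69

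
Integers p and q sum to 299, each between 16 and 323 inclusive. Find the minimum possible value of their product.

4528

For a fixed sum, pq is smallest when p and q are as far apart as possible.
At the endpoint p = 16, q = 299 − 16 = 283, so pq = 16 × 283 = 4528.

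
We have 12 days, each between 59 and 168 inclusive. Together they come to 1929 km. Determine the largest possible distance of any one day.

168

To make one day as large as possible, make the other 11 as small as possible.
The other 11 contribute at least 11 × 59 = 649, leaving at most 1929 − 649 = 1280.
But each day is capped at 168, so the maximum is 168.
Achievable: one at 168 and the other 11 totalling 1761, which fits since 11 × 59 ≤ 1761 ≤ 11 × 168.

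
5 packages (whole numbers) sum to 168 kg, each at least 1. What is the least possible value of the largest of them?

The 5 values sum to 168, so their maximum is at least ⌈168/5⌉ = 34.
Taking 2 copies of 33 and 3 copies of 34 gives exactly 168, so 34 is attained.

34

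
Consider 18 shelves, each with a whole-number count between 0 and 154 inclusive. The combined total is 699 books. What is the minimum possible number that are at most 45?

Each value above 45 is at least 46, contributing at least 46 − 0 = 46 above the floor 0.
The sum exceeds the floor total 0 by 699, so at most ⌊699/46⌋ = 15 exceed 45, and at least 3 are ≤ 45.
Exactly 3 works: 3 values at 0 and 15 at 46 total 690; raise one of the low values by 9 (still ≤ 45) to hit 699.

3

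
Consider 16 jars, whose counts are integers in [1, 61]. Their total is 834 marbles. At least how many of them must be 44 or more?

Suppose at most 16 − j of them reach 44; then j values are ≤ 43 and the rest ≤ 61.
The total is then ≤ 43·j + 61·(16 − j) = 976 − 18j. For this to be ≥ 834 we need j ≤ 7, so at least 16 − 7 = 9 must reach 44.
Exactly 9 works: 9 values at 61 and 7 at 43 total 850; lower one of the high values by 16 (still ≥ 44) to hit 834.

9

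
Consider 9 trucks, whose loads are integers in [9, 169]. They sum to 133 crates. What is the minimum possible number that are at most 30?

7

If only k of them are at most 30, the other 9 − k are at least 31, so the total is at least (9 − k)·31 + k·9.
This is ≤ 133, so (9 − k)·31 + 9k ≤ 133, which gives k ≥ 7.
Exactly 7 works: 7 values at 9 and 2 at 31 total 125; raise one of the low values by 8 (still ≤ 30) to hit 133.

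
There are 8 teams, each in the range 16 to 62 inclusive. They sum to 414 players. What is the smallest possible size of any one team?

16

To make one team as small as possible, make the other 7 as large as possible.
The other 7 can take up 7 × 62 = 434 ≥ 414 − 16, so one team can sit at its floor of 16.
Achievable: one at 16 and the other 7 totalling 398, which fits since 7 × 16 ≤ 398 ≤ 7 × 62.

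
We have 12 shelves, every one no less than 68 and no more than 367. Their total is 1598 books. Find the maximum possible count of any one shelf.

Maximizing one value means minimizing the remaining 11.
The other 11 contribute at least 11 × 68 = 748, leaving at most 1598 − 748 = 850.
But each shelf is capped at 367, so the maximum is 367.
Achievable: one at 367 and the other 11 totalling 1231, which fits since 11 × 68 ≤ 1231 ≤ 11 × 367.

367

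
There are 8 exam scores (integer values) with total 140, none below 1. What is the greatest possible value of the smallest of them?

17

The average is 140/8 < 18, so some value is ≤ 17.
Equality holds with 4 values of 17 and 4 values of 18.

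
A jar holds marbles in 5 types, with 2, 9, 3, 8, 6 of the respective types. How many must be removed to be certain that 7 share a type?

24

In the worst case you take as many as possible of each type without reaching 7: 2 + 6 + 3 + 6 + 6 = 23.
The next one must give 7 of some type, so 23 + 1 = 24.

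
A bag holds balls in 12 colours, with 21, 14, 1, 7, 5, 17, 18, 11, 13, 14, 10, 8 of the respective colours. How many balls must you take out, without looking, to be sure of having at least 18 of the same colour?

In the worst case you take as many as possible of each colour without reaching 18: 17 + 14 + 1 + 7 + 5 + 17 + 17 + 11 + 13 + 14 + 10 + 8 = 134.
The next one must give 18 of some colour, so 134 + 1 = 135.

135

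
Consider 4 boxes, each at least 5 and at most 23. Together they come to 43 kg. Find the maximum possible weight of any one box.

23

To make one box as large as possible, make the other 3 as small as possible.
The other 3 contribute at least 3 × 5 = 15, leaving at most 43 − 15 = 28.
But each box is capped at 23, so the maximum is 23.
Achievable: one at 23 and the other 3 totalling 20, which fits since 3 × 5 ≤ 20 ≤ 3 × 23.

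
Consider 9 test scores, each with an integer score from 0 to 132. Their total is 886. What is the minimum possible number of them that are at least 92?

Suppose at most 9 − j of them reach 92; then j values are ≤ 91 and the rest ≤ 132.
The total is then ≤ 91·j + 132·(9 − j) = 1188 − 41j. For this to be ≥ 886 we need j ≤ 7, so at least 9 − 7 = 2 must reach 92.
Exactly 2 works: 2 values at 132 and 7 at 91 total 901; lower one of the high values by 15 (still ≥ 92) to hit 886.

2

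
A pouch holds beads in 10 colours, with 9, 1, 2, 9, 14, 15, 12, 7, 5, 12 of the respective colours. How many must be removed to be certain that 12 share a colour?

In the worst case you take as many as possible of each colour without reaching 12: 9 + 1 + 2 + 9 + 11 + 11 + 11 + 7 + 5 + 11 = 77.
The next one must give 12 of some colour, so 77 + 1 = 78.

78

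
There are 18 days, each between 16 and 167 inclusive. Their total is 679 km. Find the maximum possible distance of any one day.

167

To make one day as large as possible, make the other 17 as small as possible.
The other 17 contribute at least 17 × 16 = 272, leaving at most 679 − 272 = 407.
But each day is capped at 167, so the maximum is 167.
Achievable: one at 167 and the other 17 totalling 512, which fits since 17 × 16 ≤ 512 ≤ 17 × 167.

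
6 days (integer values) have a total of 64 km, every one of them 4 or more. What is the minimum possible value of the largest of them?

11

The average is 64/6 > 10, so not all 6 can be 10 or less; the largest is ≥ 11.
Achievable: 4 of them at 11 and 2 at 10 total 64.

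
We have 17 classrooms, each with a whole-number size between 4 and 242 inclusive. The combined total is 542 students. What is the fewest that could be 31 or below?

1

Let j be the number exceeding 31. Then the total is ≥ 32·j + 4·(17 − j) = 68 + 28j.
So 28j ≤ 474 and j ≤ 16; hence at least 17 − 16 = 1 are ≤ 31.
Exactly 1 works: 1 value at 4 and 16 at 32 total 516; raise one of the low values by 26 (still ≤ 31) to hit 542.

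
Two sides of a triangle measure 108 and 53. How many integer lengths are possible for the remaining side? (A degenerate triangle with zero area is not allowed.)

105

The triangle inequality gives |108 − 53| < c < 108 + 53, i.e. 55 < c < 161.
So c can be any integer from 56 to 160: 105 values.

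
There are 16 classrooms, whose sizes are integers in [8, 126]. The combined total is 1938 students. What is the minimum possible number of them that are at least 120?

Suppose at most 16 − j of them reach 120; then j values are ≤ 119 and the rest ≤ 126.
The total is then ≤ 119·j + 126·(16 − j) = 2016 − 7j. For this to be ≥ 1938 we need j ≤ 11, so at least 16 − 11 = 5 must reach 120.
Exactly 5 works: 5 values at 126 and 11 at 119 total 1939; lower one of the high values by 1 (still ≥ 120) to hit 1938.

5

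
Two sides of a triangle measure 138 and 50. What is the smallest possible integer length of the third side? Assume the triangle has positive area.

89

The third side must exceed |138 − 50| = 88.
The smallest integer above 88 is 89.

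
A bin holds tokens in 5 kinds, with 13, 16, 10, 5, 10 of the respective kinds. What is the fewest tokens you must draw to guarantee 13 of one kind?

50

In the worst case you take as many as possible of each kind without reaching 13: 12 + 12 + 10 + 5 + 10 = 49.
The next one must give 13 of some kind, so 49 + 1 = 50.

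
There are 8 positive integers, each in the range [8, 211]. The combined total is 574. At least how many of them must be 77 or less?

1

Each value above 77 is at least 78, contributing at least 78 − 8 = 70 above the floor 8.
The sum exceeds the floor total 64 by 510, so at most ⌊510/70⌋ = 7 exceed 77, and at least 1 are ≤ 77.
Exactly 1 works: 1 value at 8 and 7 at 78 total 554; raise one of the low values by 20 (still ≤ 77) to hit 574.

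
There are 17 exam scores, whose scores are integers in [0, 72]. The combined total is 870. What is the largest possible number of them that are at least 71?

Suppose k of them are at least 71. Those contribute at least 71 each and the other 17 − k at least 0 each.
So the total is at least 71k + 0(17 − k) = 0 + 71k. This must be ≤ 870, giving k ≤ 12.
k = 12 is achieved by 12 values at 71 and 5 at 0, total 852; add 18 to one value (staying below 71) to reach 870.

12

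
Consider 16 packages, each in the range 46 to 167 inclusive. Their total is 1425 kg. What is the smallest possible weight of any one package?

To make one package as small as possible, make the other 15 as large as possible.
The other 15 can take up 15 × 167 = 2505 ≥ 1425 − 46, so one package can sit at its floor of 46.
Achievable: one at 46 and the other 15 totalling 1379, which fits since 15 × 46 ≤ 1379 ≤ 15 × 167.

46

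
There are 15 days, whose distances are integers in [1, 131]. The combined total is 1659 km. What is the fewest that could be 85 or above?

Each value short of 85 is at most 84, costing at least 131 − 84 = 47 against the maximum total of 1965.
We can afford to lose at most 1965 − 1659 = 306, so at most ⌊306/47⌋ = 6 fall short, and at least 9 are ≥ 85.
Exactly 9 works: 9 values at 131 and 6 at 84 total 1683; lower one of the high values by 24 (still ≥ 85) to hit 1659.

9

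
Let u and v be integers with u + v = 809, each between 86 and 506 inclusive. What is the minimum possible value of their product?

uv = u(809 − u) is concave in u, so over [303, 506] it is minimized at an endpoint.
At the endpoint u = 303, v = 809 − 303 = 506, so uv = 303 × 506 = 153318.

153318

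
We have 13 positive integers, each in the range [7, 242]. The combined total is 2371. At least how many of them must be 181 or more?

Each value short of 181 is at most 180, costing at least 242 − 180 = 62 against the maximum total of 3146.
We can afford to lose at most 3146 − 2371 = 775, so at most ⌊775/62⌋ = 12 fall short, and at least 1 are ≥ 181.
Exactly 1 works: 1 value at 242 and 12 at 180 total 2402; lower one of the high values by 31 (still ≥ 181) to hit 2371.

1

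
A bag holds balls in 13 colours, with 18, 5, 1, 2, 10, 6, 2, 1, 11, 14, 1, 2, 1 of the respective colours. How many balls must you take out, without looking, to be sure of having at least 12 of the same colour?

In the worst case you take as many as possible of each colour without reaching 12: 11 + 5 + 1 + 2 + 10 + 6 + 2 + 1 + 11 + 11 + 1 + 2 + 1 = 64.
The next one must give 12 of some colour, so 64 + 1 = 65.

65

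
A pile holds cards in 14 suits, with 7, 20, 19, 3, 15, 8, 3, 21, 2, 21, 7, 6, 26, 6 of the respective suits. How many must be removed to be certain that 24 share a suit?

162

In the worst case you take as many as possible of each suit without reaching 24: 7 + 20 + 19 + 3 + 15 + 8 + 3 + 21 + 2 + 21 + 7 + 6 + 23 + 6 = 161.
The next one must give 24 of some suit, so 161 + 1 = 162.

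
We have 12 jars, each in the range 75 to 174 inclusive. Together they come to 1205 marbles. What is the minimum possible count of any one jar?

75

To make one jar as small as possible, make the other 11 as large as possible.
The other 11 can take up 11 × 174 = 1914 ≥ 1205 − 75, so one jar can sit at its floor of 75.
Achievable: one at 75 and the other 11 totalling 1130, which fits since 11 × 75 ≤ 1130 ≤ 11 × 174.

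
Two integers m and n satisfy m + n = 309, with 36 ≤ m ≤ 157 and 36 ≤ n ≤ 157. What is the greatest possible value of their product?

For a fixed sum, the product mn is largest when m and n are as close as possible.
Taking m = 154 and n = 155 (both in [36, 157]) gives mn = 23870.

23870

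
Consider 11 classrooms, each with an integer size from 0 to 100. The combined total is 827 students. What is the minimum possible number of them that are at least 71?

If only k of them are at least 71, the other 11 − k are at most 70, so the total is at most k·100 + (11 − k)·70.
This must reach 827, so k·100 + (11 − k)·70 ≥ 827, giving k ≥ 2.
Exactly 2 works: 2 values at 100 and 9 at 70 total 830; lower one of the high values by 3 (still ≥ 71) to hit 827.

2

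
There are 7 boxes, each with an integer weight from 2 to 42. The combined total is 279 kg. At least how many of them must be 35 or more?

Suppose at most 7 − j of them reach 35; then j values are ≤ 34 and the rest ≤ 42.
The total is then ≤ 34·j + 42·(7 − j) = 294 − 8j. For this to be ≥ 279 we need j ≤ 1, so at least 7 − 1 = 6 must reach 35.
Exactly 6 works: 6 values at 42 and 1 at 34 total 286; lower one of the high values by 7 (still ≥ 35) to hit 279.

6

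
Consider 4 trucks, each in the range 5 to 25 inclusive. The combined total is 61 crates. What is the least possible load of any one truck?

To make one truck as small as possible, make the other 3 as large as possible.
The other 3 can take up 3 × 25 = 75 ≥ 61 − 5, so one truck can sit at its floor of 5.
Achievable: one at 5 and the other 3 totalling 56, which fits since 3 × 5 ≤ 56 ≤ 3 × 25.

5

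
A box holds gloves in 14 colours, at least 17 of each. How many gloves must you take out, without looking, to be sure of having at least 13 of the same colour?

169

You could draw 12 of every colour without reaching 13 of any — 168 in all.
One more forces 13 of some colour, so 168 + 1 = 169.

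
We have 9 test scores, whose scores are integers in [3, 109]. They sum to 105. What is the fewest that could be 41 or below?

7

Let j be the number exceeding 41. Then the total is ≥ 42·j + 3·(9 − j) = 27 + 39j.
So 39j ≤ 78 and j ≤ 2; hence at least 9 − 2 = 7 are ≤ 41.
Exactly 7 works: 7 values at 3 and 2 at 42 total 105.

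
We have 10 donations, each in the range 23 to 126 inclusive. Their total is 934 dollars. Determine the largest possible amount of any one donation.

Maximizing one value means minimizing the remaining 9.
The other 9 contribute at least 9 × 23 = 207, leaving at most 934 − 207 = 727.
But each donation is capped at 126, so the maximum is 126.
Achievable: one at 126 and the other 9 totalling 808, which fits since 9 × 23 ≤ 808 ≤ 9 × 126.

126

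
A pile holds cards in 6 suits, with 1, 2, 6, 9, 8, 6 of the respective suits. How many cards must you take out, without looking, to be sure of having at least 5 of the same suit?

20

In the worst case you take as many as possible of each suit without reaching 5: 1 + 2 + 4 + 4 + 4 + 4 = 19.
The next one must give 5 of some suit, so 19 + 1 = 20.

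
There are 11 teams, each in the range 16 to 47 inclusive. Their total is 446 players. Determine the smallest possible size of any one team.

To make one team as small as possible, make the other 10 as large as possible.
The other 10 can take up 10 × 47 = 470 ≥ 446 − 16, so one team can sit at its floor of 16.
Achievable: one at 16 and the other 10 totalling 430, which fits since 10 × 16 ≤ 430 ≤ 10 × 47.

16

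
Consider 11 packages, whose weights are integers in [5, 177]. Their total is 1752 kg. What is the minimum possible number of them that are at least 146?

Each value short of 146 is at most 145, costing at least 177 − 145 = 32 against the maximum total of 1947.
We can afford to lose at most 1947 − 1752 = 195, so at most ⌊195/32⌋ = 6 fall short, and at least 5 are ≥ 146.
Exactly 5 works: 5 values at 177 and 6 at 145 total 1755; lower one of the high values by 3 (still ≥ 146) to hit 1752.

5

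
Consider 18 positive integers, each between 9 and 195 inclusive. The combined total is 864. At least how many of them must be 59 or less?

Each value above 59 is at least 60, contributing at least 60 − 9 = 51 above the floor 9.
The sum exceeds the floor total 162 by 702, so at most ⌊702/51⌋ = 13 exceed 59, and at least 5 are ≤ 59.
Exactly 5 works: 5 values at 9 and 13 at 60 total 825; raise one of the low values by 39 (still ≤ 59) to hit 864.

5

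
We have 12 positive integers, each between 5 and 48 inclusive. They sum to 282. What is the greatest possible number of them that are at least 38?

6

With k values at 38 or above and the rest at least 5, the sum is at least 60 + 33k.
Since the sum is 282, we need 33k ≤ 222, i.e. k ≤ 6.
k = 6 is achieved by 6 values at 38 and 6 at 5, total 258; add 24 to one value (staying below 38) to reach 282.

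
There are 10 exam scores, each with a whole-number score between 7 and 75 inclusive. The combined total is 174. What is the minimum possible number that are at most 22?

Each value above 22 is at least 23, contributing at least 23 − 7 = 16 above the floor 7.
The sum exceeds the floor total 70 by 104, so at most ⌊104/16⌋ = 6 exceed 22, and at least 4 are ≤ 22.
Exactly 4 works: 4 values at 7 and 6 at 23 total 166; raise one of the low values by 8 (still ≤ 22) to hit 174.

4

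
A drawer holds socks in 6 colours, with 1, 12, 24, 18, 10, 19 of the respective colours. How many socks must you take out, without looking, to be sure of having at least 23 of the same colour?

In the worst case you take as many as possible of each colour without reaching 23: 1 + 12 + 22 + 18 + 10 + 19 = 82.
The next one must give 23 of some colour, so 82 + 1 = 83.

83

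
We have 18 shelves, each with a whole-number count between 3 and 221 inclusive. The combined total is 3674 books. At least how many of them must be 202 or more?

If only k of them are at least 202, the other 18 − k are at most 201, so the total is at most k·221 + (18 − k)·201.
This must reach 3674, so k·221 + (18 − k)·201 ≥ 3674, giving k ≥ 3.
Exactly 3 works: 3 values at 221 and 15 at 201 total 3678; lower one of the high values by 4 (still ≥ 202) to hit 3674.

3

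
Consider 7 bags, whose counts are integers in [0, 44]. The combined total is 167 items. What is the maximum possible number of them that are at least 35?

4

With k values at 35 or above and the rest at least 0, the sum is at least 0 + 35k.
Since the sum is 167, we need 35k ≤ 167, i.e. k ≤ 4.
k = 4 is achieved by 4 values at 35 and 3 at 0, total 140; add 27 to one value (staying below 35) to reach 167.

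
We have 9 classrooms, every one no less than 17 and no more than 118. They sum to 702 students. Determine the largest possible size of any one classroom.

118

To make one classroom as large as possible, make the other 8 as small as possible.
The other 8 contribute at least 8 × 17 = 136, leaving at most 702 − 136 = 566.
But each classroom is capped at 118, so the maximum is 118.
Achievable: one at 118 and the other 8 totalling 584, which fits since 8 × 17 ≤ 584 ≤ 8 × 118.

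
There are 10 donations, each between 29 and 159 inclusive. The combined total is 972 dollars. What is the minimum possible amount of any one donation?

29

Minimizing one value means maximizing the remaining 9.
The other 9 can take up 9 × 159 = 1431 ≥ 972 − 29, so one donation can sit at its floor of 29.
Achievable: one at 29 and the other 9 totalling 943, which fits since 9 × 29 ≤ 943 ≤ 9 × 159.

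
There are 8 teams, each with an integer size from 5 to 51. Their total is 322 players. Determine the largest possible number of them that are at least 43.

7

With k values at 43 or above and the rest at least 5, the sum is at least 40 + 38k.
Since the sum is 322, we need 38k ≤ 282, i.e. k ≤ 7.
k = 7 is achieved by 7 values at 43 and 1 at 5, total 306; add 16 to one value (staying below 43) to reach 322.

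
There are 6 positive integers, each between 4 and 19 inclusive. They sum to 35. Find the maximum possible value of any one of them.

To make one integer as large as possible, make the other 5 as small as possible.
The other 5 contribute at least 5 × 4 = 20, leaving at most 35 − 20 = 15.
Since 15 ≤ 19, this is achievable: one at 15 and 5 at 4.

15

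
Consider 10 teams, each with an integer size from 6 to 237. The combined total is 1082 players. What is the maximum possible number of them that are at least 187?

5

Suppose k of them are at least 187. Those contribute at least 187 each and the other 10 − k at least 6 each.
So the total is at least 187k + 6(10 − k) = 60 + 181k. This must be ≤ 1082, giving k ≤ 5.
k = 5 is achieved by 5 values at 187 and 5 at 6, total 965; add 117 to one value (staying below 187) to reach 1082.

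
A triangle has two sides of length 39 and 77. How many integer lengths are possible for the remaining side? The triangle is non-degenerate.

77

The triangle inequality gives |39 − 77| < c < 39 + 77, i.e. 38 < c < 116.
So c can be any integer from 39 to 115: 77 values.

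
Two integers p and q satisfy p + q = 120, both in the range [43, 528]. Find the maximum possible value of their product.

3600

For a fixed sum, the product pq is largest when p and q are as close as possible.
Taking p = 60 and q = 60 (both in [43, 528]) gives pq = 3600.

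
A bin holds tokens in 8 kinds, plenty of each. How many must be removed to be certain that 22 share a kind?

In the worst case you draw 21 of each of the 8 kinds: 8 × 21 = 168.
One more forces 22 of some kind, so 168 + 1 = 169.

169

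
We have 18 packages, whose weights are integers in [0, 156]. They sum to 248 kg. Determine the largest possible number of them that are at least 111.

With k values at 111 or above and the rest at least 0, the sum is at least 0 + 111k.
Since the sum is 248, we need 111k ≤ 248, i.e. k ≤ 2.
k = 2 is achieved by 2 values at 111 and 16 at 0, total 222; add 26 to one value (staying below 111) to reach 248.

2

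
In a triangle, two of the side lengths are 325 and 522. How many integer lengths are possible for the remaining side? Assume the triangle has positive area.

The triangle inequality gives |325 − 522| < c < 325 + 522, i.e. 197 < c < 847.
So c can be any integer from 198 to 846: 649 values.

649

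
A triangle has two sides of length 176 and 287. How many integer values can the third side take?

351

The triangle inequality gives |176 − 287| < c < 176 + 287, i.e. 111 < c < 463.
So c can be any integer from 112 to 462: 351 values.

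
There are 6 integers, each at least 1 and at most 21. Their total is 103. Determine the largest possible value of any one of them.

To make one integer as large as possible, make the other 5 as small as possible.
The other 5 contribute at least 5 × 1 = 5, leaving at most 103 − 5 = 98.
But each integer is capped at 21, so the maximum is 21.
Achievable: one at 21 and the other 5 totalling 82, which fits since 5 × 1 ≤ 82 ≤ 5 × 21.

21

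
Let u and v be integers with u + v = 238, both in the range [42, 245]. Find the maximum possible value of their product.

For a fixed sum, the product uv is largest when u and v are as close as possible.
Taking u = 119 and v = 119 (both in [42, 245]) gives uv = 14161.

14161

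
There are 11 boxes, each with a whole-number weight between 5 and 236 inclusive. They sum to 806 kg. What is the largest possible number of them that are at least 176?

Suppose k of them are at least 176. Those contribute at least 176 each and the other 11 − k at least 5 each.
So the total is at least 176k + 5(11 − k) = 55 + 171k. This must be ≤ 806, giving k ≤ 4.
k = 4 is achieved by 4 values at 176 and 7 at 5, total 739; add 67 to one value (staying below 176) to reach 806.

4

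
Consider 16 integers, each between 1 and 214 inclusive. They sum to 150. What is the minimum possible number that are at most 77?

If only k of them are at most 77, the other 16 − k are at least 78, so the total is at least (16 − k)·78 + k·1.
This is ≤ 150, so (16 − k)·78 + 1k ≤ 150, which gives k ≥ 15.
Exactly 15 works: 15 values at 1 and 1 at 78 total 93; raise one of the low values by 57 (still ≤ 77) to hit 150.

15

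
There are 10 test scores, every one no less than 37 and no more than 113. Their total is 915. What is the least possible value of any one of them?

37

Minimizing one value means maximizing the remaining 9.
The other 9 can take up 9 × 113 = 1017 ≥ 915 − 37, so one score can sit at its floor of 37.
Achievable: one at 37 and the other 9 totalling 878, which fits since 9 × 37 ≤ 878 ≤ 9 × 113.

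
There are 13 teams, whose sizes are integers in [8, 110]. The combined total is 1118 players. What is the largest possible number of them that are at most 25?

Suppose k of them are at most 25. Those contribute at most 25 each and the rest at most 110 each.
So the total is at most 25k + 110(13 − k) = 1430 − 85k. This must still be ≥ 1118, so k ≤ 3.
k = 3 is achieved by 3 values at 25 and 10 at 110, total 1175; lower one of the 110's by 57 (still > 25) to reach 1118.

3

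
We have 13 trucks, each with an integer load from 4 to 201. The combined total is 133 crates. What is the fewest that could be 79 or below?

12

Each value above 79 is at least 80, contributing at least 80 − 4 = 76 above the floor 4.
The sum exceeds the floor total 52 by 81, so at most ⌊81/76⌋ = 1 exceed 79, and at least 12 are ≤ 79.
Exactly 12 works: 12 values at 4 and 1 at 80 total 128; raise one of the low values by 5 (still ≤ 79) to hit 133.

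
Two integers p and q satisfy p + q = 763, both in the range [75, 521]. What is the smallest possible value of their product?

126082

pq = p(763 − p) is concave in p, so over [242, 521] it is minimized at an endpoint.
The extreme feasible split is p = 242, q = 521, giving pq = 126082.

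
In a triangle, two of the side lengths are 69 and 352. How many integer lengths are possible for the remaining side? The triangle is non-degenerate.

137

The triangle inequality gives |69 − 352| < c < 69 + 352, i.e. 283 < c < 421.
So c can be any integer from 284 to 420: 137 values.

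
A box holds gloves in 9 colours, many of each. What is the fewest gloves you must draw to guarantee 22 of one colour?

You could draw 21 of every colour without reaching 22 of any — 189 in all.
One more forces 22 of some colour, so 189 + 1 = 190.

190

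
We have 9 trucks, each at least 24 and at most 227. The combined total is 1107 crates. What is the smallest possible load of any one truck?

Minimizing one value means maximizing the remaining 8.
The other 8 can take up 8 × 227 = 1816 ≥ 1107 − 24, so one truck can sit at its floor of 24.
Achievable: one at 24 and the other 8 totalling 1083, which fits since 8 × 24 ≤ 1083 ≤ 8 × 227.

24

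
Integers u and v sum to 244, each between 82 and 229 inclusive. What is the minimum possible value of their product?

13284

For a fixed sum, uv is smallest when u and v are as far apart as possible.
At the endpoint u = 82, v = 244 − 82 = 162, so uv = 82 × 162 = 13284.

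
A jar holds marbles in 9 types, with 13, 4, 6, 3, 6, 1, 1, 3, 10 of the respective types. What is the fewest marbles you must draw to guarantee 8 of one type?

39

In the worst case you take as many as possible of each type without reaching 8: 7 + 4 + 6 + 3 + 6 + 1 + 1 + 3 + 7 = 38.
The next one must give 8 of some type, so 38 + 1 = 39.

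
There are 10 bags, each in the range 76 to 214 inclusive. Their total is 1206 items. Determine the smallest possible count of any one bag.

76

Minimizing one value means maximizing the remaining 9.
The other 9 can take up 9 × 214 = 1926 ≥ 1206 − 76, so one bag can sit at its floor of 76.
Achievable: one at 76 and the other 9 totalling 1130, which fits since 9 × 76 ≤ 1130 ≤ 9 × 214.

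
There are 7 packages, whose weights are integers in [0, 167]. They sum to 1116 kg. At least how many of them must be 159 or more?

Suppose at most 7 − j of them reach 159; then j values are ≤ 158 and the rest ≤ 167.
The total is then ≤ 158·j + 167·(7 − j) = 1169 − 9j. For this to be ≥ 1116 we need j ≤ 5, so at least 7 − 5 = 2 must reach 159.
Exactly 2 works: 2 values at 167 and 5 at 158 total 1124; lower one of the high values by 8 (still ≥ 159) to hit 1116.

2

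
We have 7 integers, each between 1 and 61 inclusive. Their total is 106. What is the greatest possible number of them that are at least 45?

If k of the values are ≥ 45, the total is ≥ 45k + 1(7 − k).
Setting 45k + 1(7 − k) ≤ 106 gives 44k ≤ 99, so k ≤ 2.
k = 2 is achieved by 2 values at 45 and 5 at 1, total 95; add 11 to one value (staying below 45) to reach 106.

2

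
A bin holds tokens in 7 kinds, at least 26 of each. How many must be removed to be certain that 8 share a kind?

In the worst case you draw 7 of each of the 7 kinds: 7 × 7 = 49.
One more forces 8 of some kind, so 49 + 1 = 50.

50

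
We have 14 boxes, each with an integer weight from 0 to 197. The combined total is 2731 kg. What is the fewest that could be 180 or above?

13

Suppose at most 14 − j of them reach 180; then j values are ≤ 179 and the rest ≤ 197.
The total is then ≤ 179·j + 197·(14 − j) = 2758 − 18j. For this to be ≥ 2731 we need j ≤ 1, so at least 14 − 1 = 13 must reach 180.
Exactly 13 works: 13 values at 197 and 1 at 179 total 2740; lower one of the high values by 9 (still ≥ 180) to hit 2731.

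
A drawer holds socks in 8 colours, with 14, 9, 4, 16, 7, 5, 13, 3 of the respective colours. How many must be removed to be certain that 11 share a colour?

In the worst case you take as many as possible of each colour without reaching 11: 10 + 9 + 4 + 10 + 7 + 5 + 10 + 3 = 58.
The next one must give 11 of some colour, so 58 + 1 = 59.

59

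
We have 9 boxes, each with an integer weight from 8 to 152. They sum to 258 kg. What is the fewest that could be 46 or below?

5

If only k of them are at most 46, the other 9 − k are at least 47, so the total is at least (9 − k)·47 + k·8.
This is ≤ 258, so (9 − k)·47 + 8k ≤ 258, which gives k ≥ 5.
Exactly 5 works: 5 values at 8 and 4 at 47 total 228; raise one of the low values by 30 (still ≤ 46) to hit 258.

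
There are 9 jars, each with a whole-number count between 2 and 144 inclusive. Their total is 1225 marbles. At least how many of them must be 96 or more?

Each value short of 96 is at most 95, costing at least 144 − 95 = 49 against the maximum total of 1296.
We can afford to lose at most 1296 − 1225 = 71, so at most ⌊71/49⌋ = 1 fall short, and at least 8 are ≥ 96.
Exactly 8 works: 8 values at 144 and 1 at 95 total 1247; lower one of the high values by 22 (still ≥ 96) to hit 1225.

8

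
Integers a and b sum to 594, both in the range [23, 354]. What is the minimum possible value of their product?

84960

Since a + b is fixed, pushing one of them to its bound minimizes the product.
At the endpoint a = 240, b = 594 − 240 = 354, so ab = 240 × 354 = 84960.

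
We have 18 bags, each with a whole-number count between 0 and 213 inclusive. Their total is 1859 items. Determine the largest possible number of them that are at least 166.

Suppose k of them are at least 166. Those contribute at least 166 each and the other 18 − k at least 0 each.
So the total is at least 166k + 0(18 − k) = 0 + 166k. This must be ≤ 1859, giving k ≤ 11.
k = 11 is achieved by 11 values at 166 and 7 at 0, total 1826; add 33 to one value (staying below 166) to reach 1859.

11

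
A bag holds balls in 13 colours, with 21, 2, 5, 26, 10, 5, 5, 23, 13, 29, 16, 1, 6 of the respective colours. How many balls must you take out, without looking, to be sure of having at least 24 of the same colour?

154

In the worst case you take as many as possible of each colour without reaching 24: 21 + 2 + 5 + 23 + 10 + 5 + 5 + 23 + 13 + 23 + 16 + 1 + 6 = 153.
The next one must give 24 of some colour, so 153 + 1 = 154.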